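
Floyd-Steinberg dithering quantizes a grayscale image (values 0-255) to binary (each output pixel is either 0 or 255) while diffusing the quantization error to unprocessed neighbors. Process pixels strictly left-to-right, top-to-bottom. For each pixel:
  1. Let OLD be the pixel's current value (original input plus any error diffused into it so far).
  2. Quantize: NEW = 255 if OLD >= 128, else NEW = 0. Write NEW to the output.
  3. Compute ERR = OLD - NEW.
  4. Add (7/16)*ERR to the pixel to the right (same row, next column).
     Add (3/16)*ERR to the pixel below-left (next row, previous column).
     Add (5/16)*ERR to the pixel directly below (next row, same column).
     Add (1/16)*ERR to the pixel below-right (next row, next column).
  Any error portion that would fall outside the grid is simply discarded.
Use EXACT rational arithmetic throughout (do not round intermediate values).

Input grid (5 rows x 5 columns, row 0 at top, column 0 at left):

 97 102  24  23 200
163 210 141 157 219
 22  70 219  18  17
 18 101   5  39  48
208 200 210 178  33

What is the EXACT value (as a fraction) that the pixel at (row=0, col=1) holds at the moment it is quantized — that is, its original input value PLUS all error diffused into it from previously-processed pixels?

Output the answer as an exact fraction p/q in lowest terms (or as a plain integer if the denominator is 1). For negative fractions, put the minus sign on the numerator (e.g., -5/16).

Answer: 2311/16

Derivation:
(0,0): OLD=97 → NEW=0, ERR=97
(0,1): OLD=2311/16 → NEW=255, ERR=-1769/16
Target (0,1): original=102, with diffused error = 2311/16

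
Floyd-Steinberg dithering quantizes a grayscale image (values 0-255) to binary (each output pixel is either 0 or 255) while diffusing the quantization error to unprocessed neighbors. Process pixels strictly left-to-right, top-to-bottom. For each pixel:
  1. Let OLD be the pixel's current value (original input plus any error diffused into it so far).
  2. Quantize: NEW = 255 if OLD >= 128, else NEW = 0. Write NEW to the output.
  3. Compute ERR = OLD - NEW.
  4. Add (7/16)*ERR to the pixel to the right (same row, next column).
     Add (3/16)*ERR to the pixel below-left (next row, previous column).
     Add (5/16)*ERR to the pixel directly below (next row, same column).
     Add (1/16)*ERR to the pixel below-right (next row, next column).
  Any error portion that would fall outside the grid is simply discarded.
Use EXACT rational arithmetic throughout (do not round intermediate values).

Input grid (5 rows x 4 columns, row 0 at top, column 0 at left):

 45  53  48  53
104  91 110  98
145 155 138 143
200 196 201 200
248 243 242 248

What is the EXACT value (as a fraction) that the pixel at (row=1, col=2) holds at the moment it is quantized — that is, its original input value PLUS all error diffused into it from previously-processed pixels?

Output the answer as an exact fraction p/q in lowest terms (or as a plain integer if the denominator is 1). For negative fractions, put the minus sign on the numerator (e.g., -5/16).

(0,0): OLD=45 → NEW=0, ERR=45
(0,1): OLD=1163/16 → NEW=0, ERR=1163/16
(0,2): OLD=20429/256 → NEW=0, ERR=20429/256
(0,3): OLD=360091/4096 → NEW=0, ERR=360091/4096
(1,0): OLD=33713/256 → NEW=255, ERR=-31567/256
(1,1): OLD=158807/2048 → NEW=0, ERR=158807/2048
(1,2): OLD=12444579/65536 → NEW=255, ERR=-4267101/65536
Target (1,2): original=110, with diffused error = 12444579/65536

Answer: 12444579/65536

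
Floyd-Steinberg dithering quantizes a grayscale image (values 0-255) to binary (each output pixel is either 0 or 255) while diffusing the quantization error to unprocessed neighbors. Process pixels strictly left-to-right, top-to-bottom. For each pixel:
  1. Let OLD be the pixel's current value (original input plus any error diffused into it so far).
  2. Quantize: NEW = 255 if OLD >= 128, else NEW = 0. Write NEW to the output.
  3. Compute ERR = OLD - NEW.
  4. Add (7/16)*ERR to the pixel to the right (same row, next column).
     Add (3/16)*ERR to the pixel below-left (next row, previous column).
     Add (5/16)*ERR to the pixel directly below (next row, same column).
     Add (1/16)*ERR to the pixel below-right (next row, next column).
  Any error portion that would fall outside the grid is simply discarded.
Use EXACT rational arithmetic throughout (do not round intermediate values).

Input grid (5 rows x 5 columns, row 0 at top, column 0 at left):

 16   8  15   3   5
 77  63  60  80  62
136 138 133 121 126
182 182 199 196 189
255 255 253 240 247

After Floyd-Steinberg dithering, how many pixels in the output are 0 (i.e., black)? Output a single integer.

Answer: 12

Derivation:
(0,0): OLD=16 → NEW=0, ERR=16
(0,1): OLD=15 → NEW=0, ERR=15
(0,2): OLD=345/16 → NEW=0, ERR=345/16
(0,3): OLD=3183/256 → NEW=0, ERR=3183/256
(0,4): OLD=42761/4096 → NEW=0, ERR=42761/4096
(1,0): OLD=1357/16 → NEW=0, ERR=1357/16
(1,1): OLD=14059/128 → NEW=0, ERR=14059/128
(1,2): OLD=483575/4096 → NEW=0, ERR=483575/4096
(1,3): OLD=2274787/16384 → NEW=255, ERR=-1903133/16384
(1,4): OLD=3989929/262144 → NEW=0, ERR=3989929/262144
(2,0): OLD=374985/2048 → NEW=255, ERR=-147255/2048
(2,1): OLD=11029955/65536 → NEW=255, ERR=-5681725/65536
(2,2): OLD=122735145/1048576 → NEW=0, ERR=122735145/1048576
(2,3): OLD=2451860939/16777216 → NEW=255, ERR=-1826329141/16777216
(2,4): OLD=20366532557/268435456 → NEW=0, ERR=20366532557/268435456
(3,0): OLD=150234857/1048576 → NEW=255, ERR=-117152023/1048576
(3,1): OLD=1035831013/8388608 → NEW=0, ERR=1035831013/8388608
(3,2): OLD=70805592503/268435456 → NEW=255, ERR=2354551223/268435456
(3,3): OLD=100588614011/536870912 → NEW=255, ERR=-36313468549/536870912
(3,4): OLD=1514526151103/8589934592 → NEW=255, ERR=-675907169857/8589934592
(4,0): OLD=32646932759/134217728 → NEW=255, ERR=-1578587881/134217728
(4,1): OLD=1215922128007/4294967296 → NEW=255, ERR=120705467527/4294967296
(4,2): OLD=18078152218217/68719476736 → NEW=255, ERR=554685650537/68719476736
(4,3): OLD=228905963385159/1099511627776 → NEW=255, ERR=-51469501697721/1099511627776
(4,4): OLD=3478032868789873/17592186044416 → NEW=255, ERR=-1007974572536207/17592186044416
Output grid:
  Row 0: .....  (5 black, running=5)
  Row 1: ...#.  (4 black, running=9)
  Row 2: ##.#.  (2 black, running=11)
  Row 3: #.###  (1 black, running=12)
  Row 4: #####  (0 black, running=12)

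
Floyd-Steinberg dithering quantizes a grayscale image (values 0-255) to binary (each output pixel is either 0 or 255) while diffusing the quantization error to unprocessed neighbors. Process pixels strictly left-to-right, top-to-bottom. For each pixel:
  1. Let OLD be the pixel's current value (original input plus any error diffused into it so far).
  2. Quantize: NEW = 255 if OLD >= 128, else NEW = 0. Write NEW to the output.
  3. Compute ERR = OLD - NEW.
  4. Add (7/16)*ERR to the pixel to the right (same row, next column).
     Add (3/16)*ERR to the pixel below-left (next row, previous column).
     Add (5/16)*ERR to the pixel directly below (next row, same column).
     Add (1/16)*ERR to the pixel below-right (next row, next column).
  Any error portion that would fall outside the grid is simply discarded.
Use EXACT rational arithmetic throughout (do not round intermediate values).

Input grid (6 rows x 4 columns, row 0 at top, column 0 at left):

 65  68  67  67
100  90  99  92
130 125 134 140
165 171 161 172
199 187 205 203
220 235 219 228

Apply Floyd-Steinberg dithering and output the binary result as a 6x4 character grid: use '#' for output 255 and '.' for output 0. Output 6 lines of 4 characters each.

Answer: ....
#.#.
.#.#
###.
#.##
####

Derivation:
(0,0): OLD=65 → NEW=0, ERR=65
(0,1): OLD=1543/16 → NEW=0, ERR=1543/16
(0,2): OLD=27953/256 → NEW=0, ERR=27953/256
(0,3): OLD=470103/4096 → NEW=0, ERR=470103/4096
(1,0): OLD=35429/256 → NEW=255, ERR=-29851/256
(1,1): OLD=191811/2048 → NEW=0, ERR=191811/2048
(1,2): OLD=13214975/65536 → NEW=255, ERR=-3496705/65536
(1,3): OLD=116756265/1048576 → NEW=0, ERR=116756265/1048576
(2,0): OLD=3641233/32768 → NEW=0, ERR=3641233/32768
(2,1): OLD=194607051/1048576 → NEW=255, ERR=-72779829/1048576
(2,2): OLD=238428471/2097152 → NEW=0, ERR=238428471/2097152
(2,3): OLD=7422287867/33554432 → NEW=255, ERR=-1134092293/33554432
(3,0): OLD=3132498433/16777216 → NEW=255, ERR=-1145691647/16777216
(3,1): OLD=39646829727/268435456 → NEW=255, ERR=-28804211553/268435456
(3,2): OLD=596604623969/4294967296 → NEW=255, ERR=-498612036511/4294967296
(3,3): OLD=8091948184103/68719476736 → NEW=0, ERR=8091948184103/68719476736
(4,0): OLD=676630525485/4294967296 → NEW=255, ERR=-418586134995/4294967296
(4,1): OLD=2913484554631/34359738368 → NEW=0, ERR=2913484554631/34359738368
(4,2): OLD=243201670932775/1099511627776 → NEW=255, ERR=-37173794150105/1099511627776
(4,3): OLD=3830708381347137/17592186044416 → NEW=255, ERR=-655299059978943/17592186044416
(5,0): OLD=112943287319453/549755813888 → NEW=255, ERR=-27244445221987/549755813888
(5,1): OLD=4000219583061867/17592186044416 → NEW=255, ERR=-485787858264213/17592186044416
(5,2): OLD=1712325258494063/8796093022208 → NEW=255, ERR=-530678462168977/8796093022208
(5,3): OLD=52875520213367495/281474976710656 → NEW=255, ERR=-18900598847849785/281474976710656
Row 0: ....
Row 1: #.#.
Row 2: .#.#
Row 3: ###.
Row 4: #.##
Row 5: ####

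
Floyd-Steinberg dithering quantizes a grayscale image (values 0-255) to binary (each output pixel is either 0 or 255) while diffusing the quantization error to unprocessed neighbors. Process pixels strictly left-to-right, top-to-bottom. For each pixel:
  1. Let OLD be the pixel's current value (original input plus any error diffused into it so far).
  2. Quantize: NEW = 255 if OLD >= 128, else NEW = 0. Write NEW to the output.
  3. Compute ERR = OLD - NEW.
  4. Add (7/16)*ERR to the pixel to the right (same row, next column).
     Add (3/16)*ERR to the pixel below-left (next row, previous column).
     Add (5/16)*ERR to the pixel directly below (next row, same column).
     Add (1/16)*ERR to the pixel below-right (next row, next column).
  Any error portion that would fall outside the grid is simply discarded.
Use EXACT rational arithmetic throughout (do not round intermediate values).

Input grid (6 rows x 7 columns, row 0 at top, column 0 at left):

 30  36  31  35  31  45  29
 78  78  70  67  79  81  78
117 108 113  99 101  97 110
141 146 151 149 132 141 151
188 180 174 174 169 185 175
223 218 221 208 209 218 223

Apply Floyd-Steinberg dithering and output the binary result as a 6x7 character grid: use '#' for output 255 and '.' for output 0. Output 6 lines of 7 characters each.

(0,0): OLD=30 → NEW=0, ERR=30
(0,1): OLD=393/8 → NEW=0, ERR=393/8
(0,2): OLD=6719/128 → NEW=0, ERR=6719/128
(0,3): OLD=118713/2048 → NEW=0, ERR=118713/2048
(0,4): OLD=1846799/32768 → NEW=0, ERR=1846799/32768
(0,5): OLD=36520553/524288 → NEW=0, ERR=36520553/524288
(0,6): OLD=498913503/8388608 → NEW=0, ERR=498913503/8388608
(1,0): OLD=12363/128 → NEW=0, ERR=12363/128
(1,1): OLD=150861/1024 → NEW=255, ERR=-110259/1024
(1,2): OLD=1744401/32768 → NEW=0, ERR=1744401/32768
(1,3): OLD=16023901/131072 → NEW=0, ERR=16023901/131072
(1,4): OLD=1399065367/8388608 → NEW=255, ERR=-740029673/8388608
(1,5): OLD=5291296775/67108864 → NEW=0, ERR=5291296775/67108864
(1,6): OLD=145422110601/1073741824 → NEW=255, ERR=-128382054519/1073741824
(2,0): OLD=2080671/16384 → NEW=0, ERR=2080671/16384
(2,1): OLD=76509189/524288 → NEW=255, ERR=-57184251/524288
(2,2): OLD=823009231/8388608 → NEW=0, ERR=823009231/8388608
(2,3): OLD=11201372823/67108864 → NEW=255, ERR=-5911387497/67108864
(2,4): OLD=30772576231/536870912 → NEW=0, ERR=30772576231/536870912
(2,5): OLD=2040697158381/17179869184 → NEW=0, ERR=2040697158381/17179869184
(2,6): OLD=35605457485387/274877906944 → NEW=255, ERR=-34488408785333/274877906944
(3,0): OLD=1344148335/8388608 → NEW=255, ERR=-794946705/8388608
(3,1): OLD=6495376259/67108864 → NEW=0, ERR=6495376259/67108864
(3,2): OLD=107734635929/536870912 → NEW=255, ERR=-29167446631/536870912
(3,3): OLD=246065736847/2147483648 → NEW=0, ERR=246065736847/2147483648
(3,4): OLD=59595953452911/274877906944 → NEW=255, ERR=-10497912817809/274877906944
(3,5): OLD=311092636842877/2199023255552 → NEW=255, ERR=-249658293322883/2199023255552
(3,6): OLD=2446905017012899/35184372088832 → NEW=0, ERR=2446905017012899/35184372088832
(4,0): OLD=189551723489/1073741824 → NEW=255, ERR=-84252441631/1073741824
(4,1): OLD=2745481604397/17179869184 → NEW=255, ERR=-1635385037523/17179869184
(4,2): OLD=39282663091267/274877906944 → NEW=255, ERR=-30811203179453/274877906944
(4,3): OLD=330318135564753/2199023255552 → NEW=255, ERR=-230432794601007/2199023255552
(4,4): OLD=1708104621327939/17592186044416 → NEW=0, ERR=1708104621327939/17592186044416
(4,5): OLD=114083524826062371/562949953421312 → NEW=255, ERR=-29468713296372189/562949953421312
(4,6): OLD=1501818754775442149/9007199254740992 → NEW=255, ERR=-795017055183510811/9007199254740992
(5,0): OLD=49651422805463/274877906944 → NEW=255, ERR=-20442443465257/274877906944
(5,1): OLD=285421998783069/2199023255552 → NEW=255, ERR=-275328931382691/2199023255552
(5,2): OLD=1857683958084475/17592186044416 → NEW=0, ERR=1857683958084475/17592186044416
(5,3): OLD=32742833969433159/140737488355328 → NEW=255, ERR=-3145225561175481/140737488355328
(5,4): OLD=1920338132633449741/9007199254740992 → NEW=255, ERR=-376497677325503219/9007199254740992
(5,5): OLD=12456814298058827389/72057594037927936 → NEW=255, ERR=-5917872181612796291/72057594037927936
(5,6): OLD=180103712746761228979/1152921504606846976 → NEW=255, ERR=-113891270927984749901/1152921504606846976
Row 0: .......
Row 1: .#..#.#
Row 2: .#.#..#
Row 3: #.#.##.
Row 4: ####.##
Row 5: ##.####

Answer: .......
.#..#.#
.#.#..#
#.#.##.
####.##
##.####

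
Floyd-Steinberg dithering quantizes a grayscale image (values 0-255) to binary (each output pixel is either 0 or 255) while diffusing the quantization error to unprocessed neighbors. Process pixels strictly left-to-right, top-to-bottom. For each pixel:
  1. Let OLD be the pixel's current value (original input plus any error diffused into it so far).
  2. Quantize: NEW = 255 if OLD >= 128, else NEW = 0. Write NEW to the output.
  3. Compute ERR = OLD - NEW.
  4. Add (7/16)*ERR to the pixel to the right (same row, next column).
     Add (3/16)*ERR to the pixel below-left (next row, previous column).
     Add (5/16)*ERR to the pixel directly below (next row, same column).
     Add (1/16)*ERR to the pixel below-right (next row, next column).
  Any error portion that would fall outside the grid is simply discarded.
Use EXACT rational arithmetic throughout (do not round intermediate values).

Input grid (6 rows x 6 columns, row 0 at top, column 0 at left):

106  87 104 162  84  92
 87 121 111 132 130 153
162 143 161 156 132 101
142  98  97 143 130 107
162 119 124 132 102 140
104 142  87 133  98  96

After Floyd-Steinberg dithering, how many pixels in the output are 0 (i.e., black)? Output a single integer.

(0,0): OLD=106 → NEW=0, ERR=106
(0,1): OLD=1067/8 → NEW=255, ERR=-973/8
(0,2): OLD=6501/128 → NEW=0, ERR=6501/128
(0,3): OLD=377283/2048 → NEW=255, ERR=-144957/2048
(0,4): OLD=1737813/32768 → NEW=0, ERR=1737813/32768
(0,5): OLD=60399187/524288 → NEW=0, ERR=60399187/524288
(1,0): OLD=12457/128 → NEW=0, ERR=12457/128
(1,1): OLD=145119/1024 → NEW=255, ERR=-116001/1024
(1,2): OLD=1849355/32768 → NEW=0, ERR=1849355/32768
(1,3): OLD=19358159/131072 → NEW=255, ERR=-14065201/131072
(1,4): OLD=979807021/8388608 → NEW=0, ERR=979807021/8388608
(1,5): OLD=32670776619/134217728 → NEW=255, ERR=-1554744021/134217728
(2,0): OLD=2804485/16384 → NEW=255, ERR=-1373435/16384
(2,1): OLD=45921991/524288 → NEW=0, ERR=45921991/524288
(2,2): OLD=1591793301/8388608 → NEW=255, ERR=-547301739/8388608
(2,3): OLD=8009422509/67108864 → NEW=0, ERR=8009422509/67108864
(2,4): OLD=454917320455/2147483648 → NEW=255, ERR=-92691009785/2147483648
(2,5): OLD=2947947582369/34359738368 → NEW=0, ERR=2947947582369/34359738368
(3,0): OLD=1109198709/8388608 → NEW=255, ERR=-1029896331/8388608
(3,1): OLD=3636359185/67108864 → NEW=0, ERR=3636359185/67108864
(3,2): OLD=68810842019/536870912 → NEW=255, ERR=-68091240541/536870912
(3,3): OLD=3870213178377/34359738368 → NEW=0, ERR=3870213178377/34359738368
(3,4): OLD=52044567171497/274877906944 → NEW=255, ERR=-18049299099223/274877906944
(3,5): OLD=450299337035847/4398046511104 → NEW=0, ERR=450299337035847/4398046511104
(4,0): OLD=143659399803/1073741824 → NEW=255, ERR=-130144765317/1073741824
(4,1): OLD=883925636863/17179869184 → NEW=0, ERR=883925636863/17179869184
(4,2): OLD=72227938302925/549755813888 → NEW=255, ERR=-67959794238515/549755813888
(4,3): OLD=816961548622689/8796093022208 → NEW=0, ERR=816961548622689/8796093022208
(4,4): OLD=20878637392606193/140737488355328 → NEW=255, ERR=-15009422138002447/140737488355328
(4,5): OLD=272992671736850935/2251799813685248 → NEW=0, ERR=272992671736850935/2251799813685248
(5,0): OLD=20827498007405/274877906944 → NEW=0, ERR=20827498007405/274877906944
(5,1): OLD=1411544780597437/8796093022208 → NEW=255, ERR=-831458940065603/8796093022208
(5,2): OLD=1945309969657519/70368744177664 → NEW=0, ERR=1945309969657519/70368744177664
(5,3): OLD=329654664946091189/2251799813685248 → NEW=255, ERR=-244554287543647051/2251799813685248
(5,4): OLD=205788561958838117/4503599627370496 → NEW=0, ERR=205788561958838117/4503599627370496
(5,5): OLD=10607674170305379721/72057594037927936 → NEW=255, ERR=-7767012309366243959/72057594037927936
Output grid:
  Row 0: .#.#..  (4 black, running=4)
  Row 1: .#.#.#  (3 black, running=7)
  Row 2: #.#.#.  (3 black, running=10)
  Row 3: #.#.#.  (3 black, running=13)
  Row 4: #.#.#.  (3 black, running=16)
  Row 5: .#.#.#  (3 black, running=19)

Answer: 19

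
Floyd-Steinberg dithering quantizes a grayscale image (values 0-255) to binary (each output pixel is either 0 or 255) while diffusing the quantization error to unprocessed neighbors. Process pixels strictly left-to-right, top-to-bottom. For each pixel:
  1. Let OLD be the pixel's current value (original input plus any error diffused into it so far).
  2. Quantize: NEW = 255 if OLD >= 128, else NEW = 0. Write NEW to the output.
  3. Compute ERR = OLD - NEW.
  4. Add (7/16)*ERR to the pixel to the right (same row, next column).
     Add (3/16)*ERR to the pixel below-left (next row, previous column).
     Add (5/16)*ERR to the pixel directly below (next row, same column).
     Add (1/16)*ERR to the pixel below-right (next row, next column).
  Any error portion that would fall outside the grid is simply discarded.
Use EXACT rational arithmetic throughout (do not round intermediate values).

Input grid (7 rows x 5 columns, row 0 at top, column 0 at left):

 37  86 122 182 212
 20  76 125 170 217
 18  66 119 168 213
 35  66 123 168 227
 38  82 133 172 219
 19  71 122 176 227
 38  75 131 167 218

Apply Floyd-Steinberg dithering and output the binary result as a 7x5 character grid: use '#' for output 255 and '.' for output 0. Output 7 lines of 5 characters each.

Answer: ..###
..#.#
..#.#
..###
.#.##
..#.#
..###

Derivation:
(0,0): OLD=37 → NEW=0, ERR=37
(0,1): OLD=1635/16 → NEW=0, ERR=1635/16
(0,2): OLD=42677/256 → NEW=255, ERR=-22603/256
(0,3): OLD=587251/4096 → NEW=255, ERR=-457229/4096
(0,4): OLD=10693029/65536 → NEW=255, ERR=-6018651/65536
(1,0): OLD=12985/256 → NEW=0, ERR=12985/256
(1,1): OLD=237327/2048 → NEW=0, ERR=237327/2048
(1,2): OLD=8753211/65536 → NEW=255, ERR=-7958469/65536
(1,3): OLD=15531999/262144 → NEW=0, ERR=15531999/262144
(1,4): OLD=869252285/4194304 → NEW=255, ERR=-200295235/4194304
(2,0): OLD=1821205/32768 → NEW=0, ERR=1821205/32768
(2,1): OLD=112123959/1048576 → NEW=0, ERR=112123959/1048576
(2,2): OLD=2452574309/16777216 → NEW=255, ERR=-1825615771/16777216
(2,3): OLD=32847175007/268435456 → NEW=0, ERR=32847175007/268435456
(2,4): OLD=1096568550873/4294967296 → NEW=255, ERR=1351890393/4294967296
(3,0): OLD=1214967237/16777216 → NEW=0, ERR=1214967237/16777216
(3,1): OLD=15323518561/134217728 → NEW=0, ERR=15323518561/134217728
(3,2): OLD=724006234107/4294967296 → NEW=255, ERR=-371210426373/4294967296
(3,3): OLD=1388858892675/8589934592 → NEW=255, ERR=-801574428285/8589934592
(3,4): OLD=26652249944303/137438953472 → NEW=255, ERR=-8394683191057/137438953472
(4,0): OLD=176173623787/2147483648 → NEW=0, ERR=176173623787/2147483648
(4,1): OLD=9750591128683/68719476736 → NEW=255, ERR=-7772875438997/68719476736
(4,2): OLD=50735939535781/1099511627776 → NEW=0, ERR=50735939535781/1099511627776
(4,3): OLD=2571497676550763/17592186044416 → NEW=255, ERR=-1914509764775317/17592186044416
(4,4): OLD=41227229874802285/281474976710656 → NEW=255, ERR=-30548889186414995/281474976710656
(5,0): OLD=25759874416673/1099511627776 → NEW=0, ERR=25759874416673/1099511627776
(5,1): OLD=524971504468387/8796093022208 → NEW=0, ERR=524971504468387/8796093022208
(5,2): OLD=38015037977410747/281474976710656 → NEW=255, ERR=-33761081083806533/281474976710656
(5,3): OLD=81121729652612789/1125899906842624 → NEW=0, ERR=81121729652612789/1125899906842624
(5,4): OLD=3923614160546779703/18014398509481984 → NEW=255, ERR=-670057459371126217/18014398509481984
(6,0): OLD=7953334047574545/140737488355328 → NEW=0, ERR=7953334047574545/140737488355328
(6,1): OLD=438423374033021439/4503599627370496 → NEW=0, ERR=438423374033021439/4503599627370496
(6,2): OLD=11049868116614354661/72057594037927936 → NEW=255, ERR=-7324818363057269019/72057594037927936
(6,3): OLD=150539589946870667287/1152921504606846976 → NEW=255, ERR=-143455393727875311593/1152921504606846976
(6,4): OLD=2885852716139070177633/18446744073709551616 → NEW=255, ERR=-1818067022656865484447/18446744073709551616
Row 0: ..###
Row 1: ..#.#
Row 2: ..#.#
Row 3: ..###
Row 4: .#.##
Row 5: ..#.#
Row 6: ..###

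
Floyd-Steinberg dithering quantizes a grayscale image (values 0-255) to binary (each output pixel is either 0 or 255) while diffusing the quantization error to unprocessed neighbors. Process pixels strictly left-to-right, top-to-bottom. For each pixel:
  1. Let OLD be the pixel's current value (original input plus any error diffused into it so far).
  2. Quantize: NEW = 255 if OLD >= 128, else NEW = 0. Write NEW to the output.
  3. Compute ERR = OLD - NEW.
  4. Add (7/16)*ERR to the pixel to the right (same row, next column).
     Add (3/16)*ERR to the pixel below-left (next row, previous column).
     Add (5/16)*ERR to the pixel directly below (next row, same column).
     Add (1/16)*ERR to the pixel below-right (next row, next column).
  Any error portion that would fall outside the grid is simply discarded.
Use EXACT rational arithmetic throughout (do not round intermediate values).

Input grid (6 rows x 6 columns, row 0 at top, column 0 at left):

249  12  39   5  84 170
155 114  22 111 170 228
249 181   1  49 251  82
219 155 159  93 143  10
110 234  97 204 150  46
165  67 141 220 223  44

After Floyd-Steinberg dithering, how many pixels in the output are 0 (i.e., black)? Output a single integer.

(0,0): OLD=249 → NEW=255, ERR=-6
(0,1): OLD=75/8 → NEW=0, ERR=75/8
(0,2): OLD=5517/128 → NEW=0, ERR=5517/128
(0,3): OLD=48859/2048 → NEW=0, ERR=48859/2048
(0,4): OLD=3094525/32768 → NEW=0, ERR=3094525/32768
(0,5): OLD=110790635/524288 → NEW=255, ERR=-22902805/524288
(1,0): OLD=19825/128 → NEW=255, ERR=-12815/128
(1,1): OLD=82775/1024 → NEW=0, ERR=82775/1024
(1,2): OLD=2486883/32768 → NEW=0, ERR=2486883/32768
(1,3): OLD=22552199/131072 → NEW=255, ERR=-10871161/131072
(1,4): OLD=1313032341/8388608 → NEW=255, ERR=-826062699/8388608
(1,5): OLD=23779177091/134217728 → NEW=255, ERR=-10446343549/134217728
(2,0): OLD=3815341/16384 → NEW=255, ERR=-362579/16384
(2,1): OLD=107244031/524288 → NEW=255, ERR=-26449409/524288
(2,2): OLD=-65879747/8388608 → NEW=0, ERR=-65879747/8388608
(2,3): OLD=397596437/67108864 → NEW=0, ERR=397596437/67108864
(2,4): OLD=436028630335/2147483648 → NEW=255, ERR=-111579699905/2147483648
(2,5): OLD=989261111977/34359738368 → NEW=0, ERR=989261111977/34359738368
(3,0): OLD=1699744285/8388608 → NEW=255, ERR=-439350755/8388608
(3,1): OLD=7614530073/67108864 → NEW=0, ERR=7614530073/67108864
(3,2): OLD=109599367803/536870912 → NEW=255, ERR=-27302714757/536870912
(3,3): OLD=2142990770001/34359738368 → NEW=0, ERR=2142990770001/34359738368
(3,4): OLD=43930496747633/274877906944 → NEW=255, ERR=-26163369523087/274877906944
(3,5): OLD=-113874878659329/4398046511104 → NEW=0, ERR=-113874878659329/4398046511104
(4,0): OLD=123381160659/1073741824 → NEW=0, ERR=123381160659/1073741824
(4,1): OLD=5272866734327/17179869184 → NEW=255, ERR=892000092407/17179869184
(4,2): OLD=67405058225973/549755813888 → NEW=0, ERR=67405058225973/549755813888
(4,3): OLD=2252739448662633/8796093022208 → NEW=255, ERR=9735727999593/8796093022208
(4,4): OLD=16857990590766713/140737488355328 → NEW=0, ERR=16857990590766713/140737488355328
(4,5): OLD=189973099783575215/2251799813685248 → NEW=0, ERR=189973099783575215/2251799813685248
(5,0): OLD=57901347775701/274877906944 → NEW=255, ERR=-12192518495019/274877906944
(5,1): OLD=826749317278117/8796093022208 → NEW=0, ERR=826749317278117/8796093022208
(5,2): OLD=15754773484218535/70368744177664 → NEW=255, ERR=-2189256281085785/70368744177664
(5,3): OLD=533354895993670237/2251799813685248 → NEW=255, ERR=-40854056496068003/2251799813685248
(5,4): OLD=1208686779092055917/4503599627370496 → NEW=255, ERR=60268874112579437/4503599627370496
(5,5): OLD=6031602953197172209/72057594037927936 → NEW=0, ERR=6031602953197172209/72057594037927936
Output grid:
  Row 0: #....#  (4 black, running=4)
  Row 1: #..###  (2 black, running=6)
  Row 2: ##..#.  (3 black, running=9)
  Row 3: #.#.#.  (3 black, running=12)
  Row 4: .#.#..  (4 black, running=16)
  Row 5: #.###.  (2 black, running=18)

Answer: 18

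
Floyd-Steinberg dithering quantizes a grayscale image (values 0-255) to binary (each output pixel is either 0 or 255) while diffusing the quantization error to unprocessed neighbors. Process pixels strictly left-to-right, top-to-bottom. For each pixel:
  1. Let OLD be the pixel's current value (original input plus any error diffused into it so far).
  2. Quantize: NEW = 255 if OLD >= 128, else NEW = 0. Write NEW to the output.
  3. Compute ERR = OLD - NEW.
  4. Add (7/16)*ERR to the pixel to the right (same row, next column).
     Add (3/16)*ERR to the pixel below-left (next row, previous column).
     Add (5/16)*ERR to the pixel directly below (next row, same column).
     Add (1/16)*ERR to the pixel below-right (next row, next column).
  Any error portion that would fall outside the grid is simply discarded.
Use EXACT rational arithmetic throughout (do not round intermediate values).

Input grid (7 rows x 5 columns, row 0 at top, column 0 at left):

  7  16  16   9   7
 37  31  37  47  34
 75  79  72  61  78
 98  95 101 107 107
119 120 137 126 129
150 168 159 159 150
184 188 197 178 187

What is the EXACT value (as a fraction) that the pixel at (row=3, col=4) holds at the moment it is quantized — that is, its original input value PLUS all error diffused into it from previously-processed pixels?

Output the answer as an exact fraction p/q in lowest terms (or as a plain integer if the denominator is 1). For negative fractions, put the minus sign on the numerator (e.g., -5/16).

Answer: 22670859207029/137438953472

Derivation:
(0,0): OLD=7 → NEW=0, ERR=7
(0,1): OLD=305/16 → NEW=0, ERR=305/16
(0,2): OLD=6231/256 → NEW=0, ERR=6231/256
(0,3): OLD=80481/4096 → NEW=0, ERR=80481/4096
(0,4): OLD=1022119/65536 → NEW=0, ERR=1022119/65536
(1,0): OLD=10947/256 → NEW=0, ERR=10947/256
(1,1): OLD=124245/2048 → NEW=0, ERR=124245/2048
(1,2): OLD=4982265/65536 → NEW=0, ERR=4982265/65536
(1,3): OLD=23814725/262144 → NEW=0, ERR=23814725/262144
(1,4): OLD=334902575/4194304 → NEW=0, ERR=334902575/4194304
(2,0): OLD=3268215/32768 → NEW=0, ERR=3268215/32768
(2,1): OLD=166220941/1048576 → NEW=255, ERR=-101165939/1048576
(2,2): OLD=1247769319/16777216 → NEW=0, ERR=1247769319/16777216
(2,3): OLD=38023950789/268435456 → NEW=255, ERR=-30427090491/268435456
(2,4): OLD=253572918051/4294967296 → NEW=0, ERR=253572918051/4294967296
(3,0): OLD=1863583751/16777216 → NEW=0, ERR=1863583751/16777216
(3,1): OLD=17934906747/134217728 → NEW=255, ERR=-16290613893/134217728
(3,2): OLD=188364896057/4294967296 → NEW=0, ERR=188364896057/4294967296
(3,3): OLD=914689842961/8589934592 → NEW=0, ERR=914689842961/8589934592
(3,4): OLD=22670859207029/137438953472 → NEW=255, ERR=-12376073928331/137438953472
Target (3,4): original=107, with diffused error = 22670859207029/137438953472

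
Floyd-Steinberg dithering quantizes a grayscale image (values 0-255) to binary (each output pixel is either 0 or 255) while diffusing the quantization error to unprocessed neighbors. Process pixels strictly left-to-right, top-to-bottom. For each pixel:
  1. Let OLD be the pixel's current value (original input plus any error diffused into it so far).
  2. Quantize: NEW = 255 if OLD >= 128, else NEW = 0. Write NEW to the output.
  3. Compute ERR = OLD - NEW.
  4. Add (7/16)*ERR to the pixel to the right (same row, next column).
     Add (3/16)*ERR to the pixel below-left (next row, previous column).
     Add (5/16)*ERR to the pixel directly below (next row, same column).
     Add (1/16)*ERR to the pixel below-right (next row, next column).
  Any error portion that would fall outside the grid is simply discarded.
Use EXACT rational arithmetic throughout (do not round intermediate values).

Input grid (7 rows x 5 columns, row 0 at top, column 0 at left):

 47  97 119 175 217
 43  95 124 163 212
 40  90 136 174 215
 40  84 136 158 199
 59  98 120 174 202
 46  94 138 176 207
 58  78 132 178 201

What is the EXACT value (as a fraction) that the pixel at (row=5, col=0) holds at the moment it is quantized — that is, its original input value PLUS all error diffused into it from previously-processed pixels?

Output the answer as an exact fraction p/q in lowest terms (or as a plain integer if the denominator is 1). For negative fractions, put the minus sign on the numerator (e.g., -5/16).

(0,0): OLD=47 → NEW=0, ERR=47
(0,1): OLD=1881/16 → NEW=0, ERR=1881/16
(0,2): OLD=43631/256 → NEW=255, ERR=-21649/256
(0,3): OLD=565257/4096 → NEW=255, ERR=-479223/4096
(0,4): OLD=10866751/65536 → NEW=255, ERR=-5844929/65536
(1,0): OLD=20411/256 → NEW=0, ERR=20411/256
(1,1): OLD=314781/2048 → NEW=255, ERR=-207459/2048
(1,2): OLD=2533985/65536 → NEW=0, ERR=2533985/65536
(1,3): OLD=31810253/262144 → NEW=0, ERR=31810253/262144
(1,4): OLD=964295367/4194304 → NEW=255, ERR=-105252153/4194304
(2,0): OLD=1504783/32768 → NEW=0, ERR=1504783/32768
(2,1): OLD=95072533/1048576 → NEW=0, ERR=95072533/1048576
(2,2): OLD=3425431935/16777216 → NEW=255, ERR=-852758145/16777216
(2,3): OLD=50303417613/268435456 → NEW=255, ERR=-18147623667/268435456
(2,4): OLD=795277613083/4294967296 → NEW=255, ERR=-299939047397/4294967296
(3,0): OLD=1197071519/16777216 → NEW=0, ERR=1197071519/16777216
(3,1): OLD=18373028019/134217728 → NEW=255, ERR=-15852492621/134217728
(3,2): OLD=263855701409/4294967296 → NEW=0, ERR=263855701409/4294967296
(3,3): OLD=1266841764185/8589934592 → NEW=255, ERR=-923591556775/8589934592
(3,4): OLD=17305096412189/137438953472 → NEW=0, ERR=17305096412189/137438953472
(4,0): OLD=127026918129/2147483648 → NEW=0, ERR=127026918129/2147483648
(4,1): OLD=7074504167665/68719476736 → NEW=0, ERR=7074504167665/68719476736
(4,2): OLD=172288707034943/1099511627776 → NEW=255, ERR=-108086758047937/1099511627776
(4,3): OLD=2196203842510065/17592186044416 → NEW=0, ERR=2196203842510065/17592186044416
(4,4): OLD=81415118388648727/281474976710656 → NEW=255, ERR=9638999327431447/281474976710656
(5,0): OLD=92125354281331/1099511627776 → NEW=0, ERR=92125354281331/1099511627776
Target (5,0): original=46, with diffused error = 92125354281331/1099511627776

Answer: 92125354281331/1099511627776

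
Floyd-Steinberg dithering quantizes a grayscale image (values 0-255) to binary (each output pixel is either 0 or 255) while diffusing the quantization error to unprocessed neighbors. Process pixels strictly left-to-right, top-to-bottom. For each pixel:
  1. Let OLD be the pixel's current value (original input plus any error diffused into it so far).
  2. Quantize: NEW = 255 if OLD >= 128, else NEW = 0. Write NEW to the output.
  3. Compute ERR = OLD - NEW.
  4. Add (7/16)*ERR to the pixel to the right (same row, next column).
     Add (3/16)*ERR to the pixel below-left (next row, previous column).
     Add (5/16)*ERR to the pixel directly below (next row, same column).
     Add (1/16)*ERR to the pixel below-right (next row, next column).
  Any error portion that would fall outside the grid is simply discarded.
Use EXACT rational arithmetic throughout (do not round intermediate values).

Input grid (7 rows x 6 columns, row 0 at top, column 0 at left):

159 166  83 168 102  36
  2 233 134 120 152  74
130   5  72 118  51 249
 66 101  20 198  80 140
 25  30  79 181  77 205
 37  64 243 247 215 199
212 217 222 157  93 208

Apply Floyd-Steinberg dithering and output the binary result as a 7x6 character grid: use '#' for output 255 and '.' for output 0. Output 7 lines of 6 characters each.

(0,0): OLD=159 → NEW=255, ERR=-96
(0,1): OLD=124 → NEW=0, ERR=124
(0,2): OLD=549/4 → NEW=255, ERR=-471/4
(0,3): OLD=7455/64 → NEW=0, ERR=7455/64
(0,4): OLD=156633/1024 → NEW=255, ERR=-104487/1024
(0,5): OLD=-141585/16384 → NEW=0, ERR=-141585/16384
(1,0): OLD=-19/4 → NEW=0, ERR=-19/4
(1,1): OLD=7731/32 → NEW=255, ERR=-429/32
(1,2): OLD=123831/1024 → NEW=0, ERR=123831/1024
(1,3): OLD=748815/4096 → NEW=255, ERR=-295665/4096
(1,4): OLD=24692033/262144 → NEW=0, ERR=24692033/262144
(1,5): OLD=445147255/4194304 → NEW=0, ERR=445147255/4194304
(2,0): OLD=64513/512 → NEW=0, ERR=64513/512
(2,1): OLD=1283091/16384 → NEW=0, ERR=1283091/16384
(2,2): OLD=33994857/262144 → NEW=255, ERR=-32851863/262144
(2,3): OLD=138064433/2097152 → NEW=0, ERR=138064433/2097152
(2,4): OLD=8363497571/67108864 → NEW=0, ERR=8363497571/67108864
(2,5): OLD=367839138021/1073741824 → NEW=255, ERR=94034972901/1073741824
(3,0): OLD=31472857/262144 → NEW=0, ERR=31472857/262144
(3,1): OLD=340528525/2097152 → NEW=255, ERR=-194245235/2097152
(3,2): OLD=-712136789/16777216 → NEW=0, ERR=-712136789/16777216
(3,3): OLD=231431776125/1073741824 → NEW=255, ERR=-42372388995/1073741824
(3,4): OLD=1049828262917/8589934592 → NEW=0, ERR=1049828262917/8589934592
(3,5): OLD=31422177931627/137438953472 → NEW=255, ERR=-3624755203733/137438953472
(4,0): OLD=1515039375/33554432 → NEW=0, ERR=1515039375/33554432
(4,1): OLD=10927489147/536870912 → NEW=0, ERR=10927489147/536870912
(4,2): OLD=1055740013809/17179869184 → NEW=0, ERR=1055740013809/17179869184
(4,3): OLD=59323031639493/274877906944 → NEW=255, ERR=-10770834631227/274877906944
(4,4): OLD=398630398198021/4398046511104 → NEW=0, ERR=398630398198021/4398046511104
(4,5): OLD=17173556581823491/70368744177664 → NEW=255, ERR=-770473183480829/70368744177664
(5,0): OLD=471813197345/8589934592 → NEW=0, ERR=471813197345/8589934592
(5,1): OLD=29888889272193/274877906944 → NEW=0, ERR=29888889272193/274877906944
(5,2): OLD=667844549378963/2199023255552 → NEW=255, ERR=107093619213203/2199023255552
(5,3): OLD=19484884348498857/70368744177664 → NEW=255, ERR=1540854583194537/70368744177664
(5,4): OLD=34959517586666375/140737488355328 → NEW=255, ERR=-928541943942265/140737488355328
(5,5): OLD=446659810223296879/2251799813685248 → NEW=255, ERR=-127549142266441361/2251799813685248
(6,0): OLD=1097542639745827/4398046511104 → NEW=255, ERR=-23959220585693/4398046511104
(6,1): OLD=18377544156548535/70368744177664 → NEW=255, ERR=433514391244215/70368744177664
(6,2): OLD=70598369633787383/281474976710656 → NEW=255, ERR=-1177749427429897/281474976710656
(6,3): OLD=737774718764685727/4503599627370496 → NEW=255, ERR=-410643186214790753/4503599627370496
(6,4): OLD=3011607070718802579/72057594037927936 → NEW=0, ERR=3011607070718802579/72057594037927936
(6,5): OLD=240005646215326731621/1152921504606846976 → NEW=255, ERR=-53989337459419247259/1152921504606846976
Row 0: #.#.#.
Row 1: .#.#..
Row 2: ..#..#
Row 3: .#.#.#
Row 4: ...#.#
Row 5: ..####
Row 6: ####.#

Answer: #.#.#.
.#.#..
..#..#
.#.#.#
...#.#
..####
####.#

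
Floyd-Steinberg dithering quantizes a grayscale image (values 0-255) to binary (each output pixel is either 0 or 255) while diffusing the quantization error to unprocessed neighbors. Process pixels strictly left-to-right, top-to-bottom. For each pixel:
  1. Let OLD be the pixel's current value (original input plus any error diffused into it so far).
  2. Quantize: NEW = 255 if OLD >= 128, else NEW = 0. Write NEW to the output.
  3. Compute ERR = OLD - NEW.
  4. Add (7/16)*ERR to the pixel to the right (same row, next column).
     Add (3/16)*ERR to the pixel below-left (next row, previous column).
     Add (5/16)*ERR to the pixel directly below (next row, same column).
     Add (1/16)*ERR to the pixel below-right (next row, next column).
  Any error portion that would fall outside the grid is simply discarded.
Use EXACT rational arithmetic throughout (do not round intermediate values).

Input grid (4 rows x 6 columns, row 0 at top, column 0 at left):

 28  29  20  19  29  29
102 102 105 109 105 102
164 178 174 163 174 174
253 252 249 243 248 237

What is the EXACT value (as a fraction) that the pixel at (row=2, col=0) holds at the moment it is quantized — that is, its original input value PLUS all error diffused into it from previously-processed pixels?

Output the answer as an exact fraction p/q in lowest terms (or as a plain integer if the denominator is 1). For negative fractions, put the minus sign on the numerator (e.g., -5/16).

(0,0): OLD=28 → NEW=0, ERR=28
(0,1): OLD=165/4 → NEW=0, ERR=165/4
(0,2): OLD=2435/64 → NEW=0, ERR=2435/64
(0,3): OLD=36501/1024 → NEW=0, ERR=36501/1024
(0,4): OLD=730643/16384 → NEW=0, ERR=730643/16384
(0,5): OLD=12716677/262144 → NEW=0, ERR=12716677/262144
(1,0): OLD=7583/64 → NEW=0, ERR=7583/64
(1,1): OLD=89913/512 → NEW=255, ERR=-40647/512
(1,2): OLD=1497805/16384 → NEW=0, ERR=1497805/16384
(1,3): OLD=11198425/65536 → NEW=255, ERR=-5513255/65536
(1,4): OLD=391976507/4194304 → NEW=0, ERR=391976507/4194304
(1,5): OLD=10793318445/67108864 → NEW=255, ERR=-6319441875/67108864
(2,0): OLD=1524867/8192 → NEW=255, ERR=-564093/8192
Target (2,0): original=164, with diffused error = 1524867/8192

Answer: 1524867/8192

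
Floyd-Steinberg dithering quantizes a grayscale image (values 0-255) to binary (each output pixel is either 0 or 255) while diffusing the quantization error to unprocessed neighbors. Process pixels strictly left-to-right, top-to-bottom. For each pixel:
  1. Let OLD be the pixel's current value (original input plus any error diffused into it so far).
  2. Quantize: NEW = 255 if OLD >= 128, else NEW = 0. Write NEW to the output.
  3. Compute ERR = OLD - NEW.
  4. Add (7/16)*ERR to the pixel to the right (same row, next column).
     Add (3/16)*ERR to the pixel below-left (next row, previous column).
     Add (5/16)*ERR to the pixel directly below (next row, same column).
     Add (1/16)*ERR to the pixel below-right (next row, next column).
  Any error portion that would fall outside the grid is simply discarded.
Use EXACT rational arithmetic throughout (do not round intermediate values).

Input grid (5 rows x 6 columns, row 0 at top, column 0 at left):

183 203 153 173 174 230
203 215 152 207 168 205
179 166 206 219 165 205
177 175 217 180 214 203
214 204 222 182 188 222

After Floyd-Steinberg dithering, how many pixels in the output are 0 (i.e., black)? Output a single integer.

Answer: 6

Derivation:
(0,0): OLD=183 → NEW=255, ERR=-72
(0,1): OLD=343/2 → NEW=255, ERR=-167/2
(0,2): OLD=3727/32 → NEW=0, ERR=3727/32
(0,3): OLD=114665/512 → NEW=255, ERR=-15895/512
(0,4): OLD=1314143/8192 → NEW=255, ERR=-774817/8192
(0,5): OLD=24722841/131072 → NEW=255, ERR=-8700519/131072
(1,0): OLD=5275/32 → NEW=255, ERR=-2885/32
(1,1): OLD=42701/256 → NEW=255, ERR=-22579/256
(1,2): OLD=1136801/8192 → NEW=255, ERR=-952159/8192
(1,3): OLD=4456213/32768 → NEW=255, ERR=-3899627/32768
(1,4): OLD=150975943/2097152 → NEW=0, ERR=150975943/2097152
(1,5): OLD=7041095489/33554432 → NEW=255, ERR=-1515284671/33554432
(2,0): OLD=550047/4096 → NEW=255, ERR=-494433/4096
(2,1): OLD=7628213/131072 → NEW=0, ERR=7628213/131072
(2,2): OLD=350882111/2097152 → NEW=255, ERR=-183891649/2097152
(2,3): OLD=2511236775/16777216 → NEW=255, ERR=-1766953305/16777216
(2,4): OLD=67385357589/536870912 → NEW=0, ERR=67385357589/536870912
(2,5): OLD=2150061162211/8589934592 → NEW=255, ERR=-40372158749/8589934592
(3,0): OLD=314971263/2097152 → NEW=255, ERR=-219802497/2097152
(3,1): OLD=2069420259/16777216 → NEW=0, ERR=2069420259/16777216
(3,2): OLD=30528160577/134217728 → NEW=255, ERR=-3697360063/134217728
(3,3): OLD=1315029426619/8589934592 → NEW=255, ERR=-875403894341/8589934592
(3,4): OLD=13824570410667/68719476736 → NEW=255, ERR=-3698896157013/68719476736
(3,5): OLD=204319026760869/1099511627776 → NEW=255, ERR=-76056438322011/1099511627776
(4,0): OLD=54861348481/268435456 → NEW=255, ERR=-13589692799/268435456
(4,1): OLD=896280219517/4294967296 → NEW=255, ERR=-198936440963/4294967296
(4,2): OLD=24976513766727/137438953472 → NEW=255, ERR=-10070419368633/137438953472
(4,3): OLD=233717511736163/2199023255552 → NEW=0, ERR=233717511736163/2199023255552
(4,4): OLD=6978419122848115/35184372088832 → NEW=255, ERR=-1993595759804045/35184372088832
(4,5): OLD=96956854376990533/562949953421312 → NEW=255, ERR=-46595383745444027/562949953421312
Output grid:
  Row 0: ##.###  (1 black, running=1)
  Row 1: ####.#  (1 black, running=2)
  Row 2: #.##.#  (2 black, running=4)
  Row 3: #.####  (1 black, running=5)
  Row 4: ###.##  (1 black, running=6)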